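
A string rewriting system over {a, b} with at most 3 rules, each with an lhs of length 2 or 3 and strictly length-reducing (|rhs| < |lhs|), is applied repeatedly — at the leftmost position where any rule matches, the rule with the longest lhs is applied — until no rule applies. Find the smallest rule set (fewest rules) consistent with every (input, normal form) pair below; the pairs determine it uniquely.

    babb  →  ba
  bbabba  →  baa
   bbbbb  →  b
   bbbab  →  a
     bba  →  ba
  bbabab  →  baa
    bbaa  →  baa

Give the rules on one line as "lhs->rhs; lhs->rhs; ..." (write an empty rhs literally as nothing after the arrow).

  | babb => bab => ba
  | bbabba => babba => baba => baa
  | bbbbb => bb => b
  | bbbab => ab => a

ab->a; bb->b; bbb->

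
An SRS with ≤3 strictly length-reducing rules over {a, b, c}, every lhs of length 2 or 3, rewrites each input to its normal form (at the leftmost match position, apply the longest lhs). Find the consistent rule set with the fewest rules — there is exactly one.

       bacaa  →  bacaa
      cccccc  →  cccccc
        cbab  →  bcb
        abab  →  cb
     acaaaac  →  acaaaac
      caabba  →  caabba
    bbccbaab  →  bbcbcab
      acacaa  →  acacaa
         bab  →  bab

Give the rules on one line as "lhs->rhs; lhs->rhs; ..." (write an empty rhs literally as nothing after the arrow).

  | bacaa
  | cccccc
  | cbab => bcb
  | abab => cb

aba->c; cba->bc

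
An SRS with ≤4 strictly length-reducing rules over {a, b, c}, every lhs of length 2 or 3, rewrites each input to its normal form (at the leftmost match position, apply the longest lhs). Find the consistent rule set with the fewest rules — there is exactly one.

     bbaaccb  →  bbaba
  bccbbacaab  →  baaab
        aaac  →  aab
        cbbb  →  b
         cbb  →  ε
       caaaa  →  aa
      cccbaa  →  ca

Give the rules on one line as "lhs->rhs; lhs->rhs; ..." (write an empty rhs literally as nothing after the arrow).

  | bbaaccb => bbabcb => bbaba
  | bccbbacaab => bcacaab => bcbaab => baaab
  | aaac => aab
  | cbbb => b

ac->b; caa->; cb->a; cbb->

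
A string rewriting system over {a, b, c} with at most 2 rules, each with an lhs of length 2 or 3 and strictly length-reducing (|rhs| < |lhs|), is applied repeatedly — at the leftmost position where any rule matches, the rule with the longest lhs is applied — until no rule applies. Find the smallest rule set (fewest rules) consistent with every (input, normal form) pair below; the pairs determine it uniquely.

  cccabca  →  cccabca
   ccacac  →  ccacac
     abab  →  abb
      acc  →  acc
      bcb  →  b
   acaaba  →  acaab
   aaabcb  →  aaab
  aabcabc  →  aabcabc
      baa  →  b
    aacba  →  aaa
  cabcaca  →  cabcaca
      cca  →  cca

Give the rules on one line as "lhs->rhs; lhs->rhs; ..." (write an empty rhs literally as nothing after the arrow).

ba->b; cb->

  | cccabca
  | ccacac
  | abab => abb
  | acc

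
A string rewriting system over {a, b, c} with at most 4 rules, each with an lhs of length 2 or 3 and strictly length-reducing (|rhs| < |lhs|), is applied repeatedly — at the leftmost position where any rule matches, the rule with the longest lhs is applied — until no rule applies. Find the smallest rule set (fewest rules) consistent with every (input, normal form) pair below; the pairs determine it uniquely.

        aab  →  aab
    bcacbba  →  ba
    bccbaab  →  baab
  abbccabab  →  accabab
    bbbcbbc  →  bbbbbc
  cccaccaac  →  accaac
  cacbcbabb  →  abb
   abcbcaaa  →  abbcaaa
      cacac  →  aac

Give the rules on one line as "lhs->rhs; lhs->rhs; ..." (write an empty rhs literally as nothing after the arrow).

bba->; bcc->cc; cac->ac; cb->b

  | aab
  | bcacbba => bacbba => babba => ba
  | bccbaab => ccbaab => cbaab => baab
  | abbccabab => abccabab => accabab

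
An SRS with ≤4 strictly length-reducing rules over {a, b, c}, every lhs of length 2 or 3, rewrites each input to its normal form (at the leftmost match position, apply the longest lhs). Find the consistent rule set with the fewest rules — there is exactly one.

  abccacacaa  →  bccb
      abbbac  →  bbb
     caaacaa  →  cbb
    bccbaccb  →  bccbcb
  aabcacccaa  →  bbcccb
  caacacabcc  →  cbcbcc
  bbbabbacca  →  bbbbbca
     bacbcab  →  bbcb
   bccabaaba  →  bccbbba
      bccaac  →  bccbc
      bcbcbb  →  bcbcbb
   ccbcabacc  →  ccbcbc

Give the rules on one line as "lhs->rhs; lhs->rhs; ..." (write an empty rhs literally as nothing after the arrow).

  | abccacacaa => bccacacaa => bccacaa => bccaa => bccb
  | abbbac => bbbac => bbb
  | caaacaa => cbacaa => cbaa => cbb
  | bccbaccb => bccbcb

aa->b; ab->b; ac->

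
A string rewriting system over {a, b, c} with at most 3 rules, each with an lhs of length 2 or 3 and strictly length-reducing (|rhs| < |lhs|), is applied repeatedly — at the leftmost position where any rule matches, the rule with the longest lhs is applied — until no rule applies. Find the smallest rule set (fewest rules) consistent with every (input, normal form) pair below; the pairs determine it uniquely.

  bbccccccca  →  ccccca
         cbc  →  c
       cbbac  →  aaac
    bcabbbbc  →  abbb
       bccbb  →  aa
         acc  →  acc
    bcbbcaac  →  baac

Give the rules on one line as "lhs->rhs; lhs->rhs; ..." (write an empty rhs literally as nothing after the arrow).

bc->; cbb->aa

  | bbccccccca => bcccccca => ccccca
  | cbc => c
  | cbbac => aaac
  | bcabbbbc => abbbbc => abbb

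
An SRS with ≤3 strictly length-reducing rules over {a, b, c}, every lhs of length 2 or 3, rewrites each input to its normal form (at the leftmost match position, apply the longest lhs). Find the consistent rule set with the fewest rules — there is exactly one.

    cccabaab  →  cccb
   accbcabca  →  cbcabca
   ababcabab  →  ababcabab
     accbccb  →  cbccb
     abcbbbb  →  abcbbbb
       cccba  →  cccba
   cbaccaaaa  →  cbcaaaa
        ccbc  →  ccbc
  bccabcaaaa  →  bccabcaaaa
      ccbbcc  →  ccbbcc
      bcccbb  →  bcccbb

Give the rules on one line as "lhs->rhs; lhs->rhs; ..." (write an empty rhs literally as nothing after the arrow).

  | cccabaab => cccacb => cccb
  | accbcabca => cbcabca
  | ababcabab
  | accbccb => cbccb

ac->; baa->c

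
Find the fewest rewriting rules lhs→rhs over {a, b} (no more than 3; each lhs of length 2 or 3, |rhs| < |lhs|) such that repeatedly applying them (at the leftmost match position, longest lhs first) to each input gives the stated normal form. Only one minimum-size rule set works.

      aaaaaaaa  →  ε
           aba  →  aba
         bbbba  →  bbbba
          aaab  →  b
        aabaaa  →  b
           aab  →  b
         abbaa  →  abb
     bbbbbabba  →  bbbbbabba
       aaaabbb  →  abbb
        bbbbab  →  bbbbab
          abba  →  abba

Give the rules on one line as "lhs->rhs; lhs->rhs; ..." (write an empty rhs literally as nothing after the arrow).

  | aaaaaaaa => aaaaa => aa => ε
  | aba
  | bbbba
  | aaab => b

aa->; aaa->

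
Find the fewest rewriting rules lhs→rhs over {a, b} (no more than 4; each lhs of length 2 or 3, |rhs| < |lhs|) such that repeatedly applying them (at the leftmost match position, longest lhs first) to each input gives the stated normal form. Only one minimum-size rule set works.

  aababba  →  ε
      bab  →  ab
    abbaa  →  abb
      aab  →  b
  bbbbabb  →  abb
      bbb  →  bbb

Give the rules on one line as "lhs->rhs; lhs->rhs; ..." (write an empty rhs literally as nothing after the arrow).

  | aababba => babba => abba => aba => aa => ε
  | bab => ab
  | abbaa => abb
  | aab => b

aa->; ba->a; baa->b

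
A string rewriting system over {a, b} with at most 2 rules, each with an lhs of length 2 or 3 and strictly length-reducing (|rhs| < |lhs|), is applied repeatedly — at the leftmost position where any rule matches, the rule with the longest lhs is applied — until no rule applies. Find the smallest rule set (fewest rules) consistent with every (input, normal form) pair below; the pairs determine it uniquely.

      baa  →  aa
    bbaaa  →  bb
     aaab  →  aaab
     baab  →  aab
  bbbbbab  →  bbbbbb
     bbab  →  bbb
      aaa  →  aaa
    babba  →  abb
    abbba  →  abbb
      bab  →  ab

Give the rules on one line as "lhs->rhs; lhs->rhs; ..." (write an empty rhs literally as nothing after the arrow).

ba->a; bba->bb

  | baa => aa
  | bbaaa => bbaa => bba => bb
  | aaab
  | baab => aab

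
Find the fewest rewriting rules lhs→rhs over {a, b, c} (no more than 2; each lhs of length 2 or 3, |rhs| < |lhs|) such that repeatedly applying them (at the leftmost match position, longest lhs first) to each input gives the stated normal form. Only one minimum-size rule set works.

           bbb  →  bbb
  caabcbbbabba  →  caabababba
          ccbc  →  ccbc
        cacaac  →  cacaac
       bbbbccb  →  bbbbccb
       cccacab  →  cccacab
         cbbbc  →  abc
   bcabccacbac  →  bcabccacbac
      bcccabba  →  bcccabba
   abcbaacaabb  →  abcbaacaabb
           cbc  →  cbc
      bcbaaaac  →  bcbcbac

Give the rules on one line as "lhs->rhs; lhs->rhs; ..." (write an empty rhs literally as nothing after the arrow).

  | bbb
  | caabcbbbabba => caabababba
  | ccbc
  | cacaac

aaa->cb; cbb->a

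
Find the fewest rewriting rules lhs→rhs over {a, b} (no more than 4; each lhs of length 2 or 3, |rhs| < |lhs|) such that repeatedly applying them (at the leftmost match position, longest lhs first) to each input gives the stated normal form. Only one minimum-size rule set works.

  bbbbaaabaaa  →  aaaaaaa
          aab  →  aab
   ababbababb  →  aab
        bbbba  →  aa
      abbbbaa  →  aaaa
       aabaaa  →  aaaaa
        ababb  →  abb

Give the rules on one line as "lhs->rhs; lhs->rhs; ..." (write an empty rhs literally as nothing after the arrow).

ba->a; bab->b; bbb->ab

  | bbbbaaabaaa => abbaaabaaa => abaaabaaa => aaaabaaa => aaaaaaa
  | aab
  | ababbababb => abbababb => abbabb => abbb => aab
  | bbbba => abba => aba => aa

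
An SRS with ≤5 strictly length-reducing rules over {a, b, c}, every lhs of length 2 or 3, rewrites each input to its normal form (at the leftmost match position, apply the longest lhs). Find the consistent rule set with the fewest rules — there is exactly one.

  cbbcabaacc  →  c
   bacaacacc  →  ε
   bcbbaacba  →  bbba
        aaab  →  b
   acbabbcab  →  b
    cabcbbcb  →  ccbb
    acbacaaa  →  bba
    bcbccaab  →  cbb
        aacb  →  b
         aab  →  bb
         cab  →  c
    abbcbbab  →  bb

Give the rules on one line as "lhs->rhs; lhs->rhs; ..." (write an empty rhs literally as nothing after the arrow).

aa->b; ab->; ac->; bc->

  | cbbcabaacc => cbabaacc => cbaacc => cbbcc => cbc => c
  | bacaacacc => baacacc => bbcacc => bacc => bc => ε
  | bcbbaacba => bbaacba => bbbcba => bbba
  | aaab => bab => b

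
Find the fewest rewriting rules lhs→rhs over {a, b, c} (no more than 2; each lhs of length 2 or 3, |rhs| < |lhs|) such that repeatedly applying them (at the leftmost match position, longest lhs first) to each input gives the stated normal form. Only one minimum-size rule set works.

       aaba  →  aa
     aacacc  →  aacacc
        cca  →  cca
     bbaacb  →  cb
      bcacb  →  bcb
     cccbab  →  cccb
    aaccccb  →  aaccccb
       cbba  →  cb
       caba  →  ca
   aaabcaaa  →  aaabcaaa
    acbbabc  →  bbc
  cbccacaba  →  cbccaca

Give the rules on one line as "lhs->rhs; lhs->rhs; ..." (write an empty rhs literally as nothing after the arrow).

acb->b; ba->

  | aaba => aa
  | aacacc
  | cca
  | bbaacb => bacb => cb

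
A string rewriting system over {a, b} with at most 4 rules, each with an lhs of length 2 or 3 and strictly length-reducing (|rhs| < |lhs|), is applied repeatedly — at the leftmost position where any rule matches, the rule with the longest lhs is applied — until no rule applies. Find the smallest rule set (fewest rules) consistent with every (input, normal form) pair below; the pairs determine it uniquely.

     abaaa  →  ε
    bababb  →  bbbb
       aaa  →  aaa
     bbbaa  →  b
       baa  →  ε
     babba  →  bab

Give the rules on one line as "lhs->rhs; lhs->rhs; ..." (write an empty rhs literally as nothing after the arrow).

aba->b; baa->; bba->b

  | abaaa => baa => ε
  | bababb => bbbb
  | aaa
  | bbbaa => bba => b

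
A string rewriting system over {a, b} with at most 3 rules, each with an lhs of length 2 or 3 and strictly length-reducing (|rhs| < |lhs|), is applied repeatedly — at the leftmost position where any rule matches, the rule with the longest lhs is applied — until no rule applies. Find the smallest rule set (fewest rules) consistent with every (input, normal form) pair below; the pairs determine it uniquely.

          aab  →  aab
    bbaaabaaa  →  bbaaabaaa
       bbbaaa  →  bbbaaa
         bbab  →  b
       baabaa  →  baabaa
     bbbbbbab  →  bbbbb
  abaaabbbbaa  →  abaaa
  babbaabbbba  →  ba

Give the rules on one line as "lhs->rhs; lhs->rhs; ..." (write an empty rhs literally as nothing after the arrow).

abb->; bab->

  | aab
  | bbaaabaaa
  | bbbaaa
  | bbab => b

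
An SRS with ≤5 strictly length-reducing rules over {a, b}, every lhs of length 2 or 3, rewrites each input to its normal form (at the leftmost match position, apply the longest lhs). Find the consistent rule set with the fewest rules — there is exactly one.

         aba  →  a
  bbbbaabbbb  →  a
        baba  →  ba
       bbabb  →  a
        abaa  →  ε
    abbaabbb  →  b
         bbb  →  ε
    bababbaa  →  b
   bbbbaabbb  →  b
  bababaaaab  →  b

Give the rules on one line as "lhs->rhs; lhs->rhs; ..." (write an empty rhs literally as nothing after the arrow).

aa->; aaa->b; ab->; bb->a

  | aba => a
  | bbbbaabbbb => abbaabbbb => baabbbb => bbbbb => abbb => bb => a
  | baba => ba
  | bbabb => aabb => bb => a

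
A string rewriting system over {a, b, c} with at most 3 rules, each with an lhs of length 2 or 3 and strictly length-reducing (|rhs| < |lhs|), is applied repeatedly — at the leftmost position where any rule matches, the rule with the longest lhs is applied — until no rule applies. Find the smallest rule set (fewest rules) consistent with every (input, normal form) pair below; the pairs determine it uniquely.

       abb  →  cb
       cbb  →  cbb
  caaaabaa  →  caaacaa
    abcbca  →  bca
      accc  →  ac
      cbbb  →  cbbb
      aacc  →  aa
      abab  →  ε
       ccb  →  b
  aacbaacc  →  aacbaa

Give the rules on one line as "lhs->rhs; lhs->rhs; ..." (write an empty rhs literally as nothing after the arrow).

  | abb => cb
  | cbb
  | caaaabaa => caaacaa
  | abcbca => ccbca => bca

ab->c; cc->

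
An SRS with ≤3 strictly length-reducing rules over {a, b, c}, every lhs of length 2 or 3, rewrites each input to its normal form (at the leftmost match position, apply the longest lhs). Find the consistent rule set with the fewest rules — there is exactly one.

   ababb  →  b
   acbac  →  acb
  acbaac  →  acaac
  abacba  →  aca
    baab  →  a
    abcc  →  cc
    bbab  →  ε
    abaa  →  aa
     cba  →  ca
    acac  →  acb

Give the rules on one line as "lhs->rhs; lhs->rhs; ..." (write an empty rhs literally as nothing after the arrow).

ab->; ba->a; cac->cb

  | ababb => abb => b
  | acbac => acac => acb
  | acbaac => acaac
  | abacba => acba => aca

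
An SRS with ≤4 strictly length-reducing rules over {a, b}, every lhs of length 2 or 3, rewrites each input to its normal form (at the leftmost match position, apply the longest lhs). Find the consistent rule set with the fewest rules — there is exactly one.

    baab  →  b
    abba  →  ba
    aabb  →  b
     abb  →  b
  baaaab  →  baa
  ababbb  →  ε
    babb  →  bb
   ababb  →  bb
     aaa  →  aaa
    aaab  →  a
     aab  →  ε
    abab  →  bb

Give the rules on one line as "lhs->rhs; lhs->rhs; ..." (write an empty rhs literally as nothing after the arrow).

  | baab => b
  | abba => ba
  | aabb => b
  | abb => b

aab->; ab->b; abb->b; bbb->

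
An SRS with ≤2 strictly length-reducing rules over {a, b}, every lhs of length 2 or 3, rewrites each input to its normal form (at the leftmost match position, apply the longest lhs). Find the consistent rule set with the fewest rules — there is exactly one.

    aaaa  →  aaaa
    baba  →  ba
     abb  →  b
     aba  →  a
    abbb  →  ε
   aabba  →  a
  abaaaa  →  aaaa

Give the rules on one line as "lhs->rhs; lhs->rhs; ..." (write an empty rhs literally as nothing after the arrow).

ab->; bb->

  | aaaa
  | baba => ba
  | abb => b
  | aba => a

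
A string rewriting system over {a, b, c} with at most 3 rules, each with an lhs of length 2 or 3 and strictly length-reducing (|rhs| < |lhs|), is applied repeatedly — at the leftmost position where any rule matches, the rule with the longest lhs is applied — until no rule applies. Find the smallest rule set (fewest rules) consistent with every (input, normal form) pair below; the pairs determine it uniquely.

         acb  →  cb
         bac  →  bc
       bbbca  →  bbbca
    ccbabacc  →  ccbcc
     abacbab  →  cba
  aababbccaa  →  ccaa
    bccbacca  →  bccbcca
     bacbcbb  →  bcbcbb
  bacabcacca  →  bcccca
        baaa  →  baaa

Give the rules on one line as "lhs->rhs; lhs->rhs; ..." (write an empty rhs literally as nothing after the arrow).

  | acb => cb
  | bac => bc
  | bbbca
  | ccbabacc => ccbaacc => ccbacc => ccbcc

ab->a; ac->c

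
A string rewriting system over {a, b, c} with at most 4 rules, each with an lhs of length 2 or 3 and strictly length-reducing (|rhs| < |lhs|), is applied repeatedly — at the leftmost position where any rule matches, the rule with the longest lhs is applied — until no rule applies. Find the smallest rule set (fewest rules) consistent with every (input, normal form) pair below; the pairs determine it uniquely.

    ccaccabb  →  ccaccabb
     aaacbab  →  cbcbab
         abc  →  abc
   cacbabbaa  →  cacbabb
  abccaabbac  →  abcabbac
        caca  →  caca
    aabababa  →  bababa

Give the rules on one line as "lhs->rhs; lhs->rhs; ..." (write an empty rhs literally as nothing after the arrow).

  | ccaccabb
  | aaacbab => cbcbab
  | abc
  | cacbabbaa => cacbabb

aa->; aaa->cb; caa->a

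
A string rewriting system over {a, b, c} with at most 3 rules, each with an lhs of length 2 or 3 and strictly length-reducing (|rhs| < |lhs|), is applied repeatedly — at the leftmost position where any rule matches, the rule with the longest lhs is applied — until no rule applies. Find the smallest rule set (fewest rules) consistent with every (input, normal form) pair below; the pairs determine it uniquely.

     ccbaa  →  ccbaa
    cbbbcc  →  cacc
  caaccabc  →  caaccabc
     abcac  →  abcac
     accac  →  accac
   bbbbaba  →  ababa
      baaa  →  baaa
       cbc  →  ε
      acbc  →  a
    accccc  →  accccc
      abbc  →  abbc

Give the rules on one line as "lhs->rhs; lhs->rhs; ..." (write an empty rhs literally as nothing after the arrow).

bbb->a; cbc->

  | ccbaa
  | cbbbcc => cacc
  | caaccabc
  | abcac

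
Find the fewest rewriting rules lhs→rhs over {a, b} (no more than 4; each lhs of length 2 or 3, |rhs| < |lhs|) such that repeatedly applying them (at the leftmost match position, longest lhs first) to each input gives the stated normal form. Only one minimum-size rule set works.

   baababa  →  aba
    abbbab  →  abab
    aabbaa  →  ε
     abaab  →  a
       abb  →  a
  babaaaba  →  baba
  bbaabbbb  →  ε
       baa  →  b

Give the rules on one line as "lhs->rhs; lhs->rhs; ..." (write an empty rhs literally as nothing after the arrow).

  | baababa => bbaba => aba
  | abbbab => abab
  | aabbaa => bbaa => aa => ε
  | abaab => abb => a

aa->; aaa->b; bb->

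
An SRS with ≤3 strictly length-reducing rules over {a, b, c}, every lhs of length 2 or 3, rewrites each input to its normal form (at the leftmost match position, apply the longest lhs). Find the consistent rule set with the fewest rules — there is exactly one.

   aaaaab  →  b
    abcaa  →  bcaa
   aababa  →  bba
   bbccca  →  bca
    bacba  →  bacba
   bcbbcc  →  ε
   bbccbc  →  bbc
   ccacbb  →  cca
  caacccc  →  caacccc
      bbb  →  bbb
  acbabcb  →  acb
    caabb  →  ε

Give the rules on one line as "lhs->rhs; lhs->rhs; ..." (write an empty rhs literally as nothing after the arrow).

ab->b; bcc->; cbb->

  | aaaaab => aaaab => aaab => aab => ab => b
  | abcaa => bcaa
  | aababa => ababa => baba => bba
  | bbccca => bca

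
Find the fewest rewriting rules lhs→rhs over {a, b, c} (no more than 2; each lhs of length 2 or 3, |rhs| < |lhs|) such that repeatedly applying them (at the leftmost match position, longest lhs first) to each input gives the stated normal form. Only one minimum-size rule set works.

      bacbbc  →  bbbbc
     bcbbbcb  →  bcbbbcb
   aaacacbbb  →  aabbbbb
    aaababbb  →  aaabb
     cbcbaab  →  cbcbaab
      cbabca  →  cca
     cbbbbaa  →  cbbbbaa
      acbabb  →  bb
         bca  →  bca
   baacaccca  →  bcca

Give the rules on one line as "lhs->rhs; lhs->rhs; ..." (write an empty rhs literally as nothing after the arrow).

ac->b; bab->

  | bacbbc => bbbbc
  | bcbbbcb
  | aaacacbbb => aabacbbb => aabbbbb
  | aaababbb => aaabb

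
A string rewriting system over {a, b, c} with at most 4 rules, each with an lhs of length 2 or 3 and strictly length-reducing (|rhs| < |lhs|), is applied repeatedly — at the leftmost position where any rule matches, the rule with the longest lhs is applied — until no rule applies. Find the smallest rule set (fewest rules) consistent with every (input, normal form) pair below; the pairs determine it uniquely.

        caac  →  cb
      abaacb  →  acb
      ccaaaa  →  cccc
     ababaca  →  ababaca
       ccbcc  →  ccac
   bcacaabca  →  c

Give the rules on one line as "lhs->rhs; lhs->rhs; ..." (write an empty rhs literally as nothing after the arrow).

  | caac => cb
  | abaacb => acb
  | ccaaaa => cccaa => cccc
  | ababaca

aa->c; aac->b; baa->; bc->a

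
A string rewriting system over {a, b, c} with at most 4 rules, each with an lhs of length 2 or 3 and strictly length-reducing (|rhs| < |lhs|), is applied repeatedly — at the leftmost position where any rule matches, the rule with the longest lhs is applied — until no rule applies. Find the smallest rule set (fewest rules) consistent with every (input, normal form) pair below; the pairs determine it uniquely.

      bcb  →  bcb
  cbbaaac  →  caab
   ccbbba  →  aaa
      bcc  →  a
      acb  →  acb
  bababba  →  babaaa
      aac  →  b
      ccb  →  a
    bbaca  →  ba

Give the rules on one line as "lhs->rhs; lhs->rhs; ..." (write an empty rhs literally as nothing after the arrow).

  | bcb
  | cbbaaac => caaaac => caab
  | ccbbba => bbbba => abba => aaa
  | bcc => bb => a

aac->b; bb->a; cc->b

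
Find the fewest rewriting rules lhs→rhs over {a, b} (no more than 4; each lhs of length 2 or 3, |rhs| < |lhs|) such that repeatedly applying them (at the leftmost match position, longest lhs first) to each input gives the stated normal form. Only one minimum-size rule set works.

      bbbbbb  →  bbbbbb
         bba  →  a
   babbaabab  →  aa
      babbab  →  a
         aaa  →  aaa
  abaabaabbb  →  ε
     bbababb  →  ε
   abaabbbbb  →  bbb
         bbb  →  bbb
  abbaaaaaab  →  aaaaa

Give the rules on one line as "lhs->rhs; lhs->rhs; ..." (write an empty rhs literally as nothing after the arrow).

ab->; ba->a; bab->ba

  | bbbbbb
  | bba => ba => a
  | babbaabab => babaabab => baaabab => aaabab => aaab => aa
  | babbab => babab => baab => aab => a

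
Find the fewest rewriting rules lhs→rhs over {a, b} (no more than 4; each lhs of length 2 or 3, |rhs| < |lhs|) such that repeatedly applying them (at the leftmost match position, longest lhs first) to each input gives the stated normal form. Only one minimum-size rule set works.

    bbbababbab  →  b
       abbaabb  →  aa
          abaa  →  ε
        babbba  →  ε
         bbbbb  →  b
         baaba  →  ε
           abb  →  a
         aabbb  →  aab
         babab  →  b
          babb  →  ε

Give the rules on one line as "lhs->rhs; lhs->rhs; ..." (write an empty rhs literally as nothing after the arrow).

  | bbbababbab => bababbab => babbab => bbab => b
  | abbaabb => aabb => aa
  | abaa => bba => ε
  | babbba => bbba => ba => ε

aba->bb; ba->; bb->; bba->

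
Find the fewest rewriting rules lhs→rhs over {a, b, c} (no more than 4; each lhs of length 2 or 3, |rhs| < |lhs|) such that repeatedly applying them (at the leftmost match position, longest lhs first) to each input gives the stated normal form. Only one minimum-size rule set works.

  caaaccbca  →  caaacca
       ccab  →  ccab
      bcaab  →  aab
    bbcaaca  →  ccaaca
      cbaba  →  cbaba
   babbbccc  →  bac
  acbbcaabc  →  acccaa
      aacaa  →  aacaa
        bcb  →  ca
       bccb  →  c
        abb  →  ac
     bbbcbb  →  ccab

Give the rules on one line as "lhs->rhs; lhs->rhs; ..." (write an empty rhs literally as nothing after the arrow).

bb->c; bc->; bcb->ca; bcc->b

  | caaaccbca => caaacca
  | ccab
  | bcaab => aab
  | bbcaaca => ccaaca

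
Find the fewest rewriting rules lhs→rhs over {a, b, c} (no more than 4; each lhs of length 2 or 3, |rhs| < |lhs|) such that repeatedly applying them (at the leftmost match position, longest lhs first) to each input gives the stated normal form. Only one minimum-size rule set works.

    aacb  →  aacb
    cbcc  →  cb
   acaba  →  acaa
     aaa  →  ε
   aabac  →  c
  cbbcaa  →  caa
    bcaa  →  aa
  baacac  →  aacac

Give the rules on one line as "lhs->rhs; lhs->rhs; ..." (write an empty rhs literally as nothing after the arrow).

  | aacb
  | cbcc => cbc => cb
  | acaba => acaa
  | aaa => ε

aaa->; ba->a; bc->b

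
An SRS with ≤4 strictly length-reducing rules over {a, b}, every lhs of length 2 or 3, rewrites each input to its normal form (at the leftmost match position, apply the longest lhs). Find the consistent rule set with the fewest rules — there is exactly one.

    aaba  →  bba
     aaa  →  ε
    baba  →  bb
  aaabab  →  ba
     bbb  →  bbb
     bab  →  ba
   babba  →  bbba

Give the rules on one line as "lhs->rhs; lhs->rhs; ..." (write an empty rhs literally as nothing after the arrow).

  | aaba => bba
  | aaa => ε
  | baba => baa => bb
  | aaabab => bab => ba

aa->b; aaa->; ab->a; abb->bb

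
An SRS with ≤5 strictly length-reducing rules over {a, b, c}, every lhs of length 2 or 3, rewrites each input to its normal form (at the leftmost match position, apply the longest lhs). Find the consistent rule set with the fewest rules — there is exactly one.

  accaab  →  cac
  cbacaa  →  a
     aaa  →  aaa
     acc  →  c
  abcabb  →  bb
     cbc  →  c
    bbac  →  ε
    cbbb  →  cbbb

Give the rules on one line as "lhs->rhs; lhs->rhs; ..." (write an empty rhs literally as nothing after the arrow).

  | accaab => abaab => caab => cac
  | cbacaa => ccaa => baa => a
  | aaa
  | acc => ab => c

ab->c; ba->; bc->; cc->b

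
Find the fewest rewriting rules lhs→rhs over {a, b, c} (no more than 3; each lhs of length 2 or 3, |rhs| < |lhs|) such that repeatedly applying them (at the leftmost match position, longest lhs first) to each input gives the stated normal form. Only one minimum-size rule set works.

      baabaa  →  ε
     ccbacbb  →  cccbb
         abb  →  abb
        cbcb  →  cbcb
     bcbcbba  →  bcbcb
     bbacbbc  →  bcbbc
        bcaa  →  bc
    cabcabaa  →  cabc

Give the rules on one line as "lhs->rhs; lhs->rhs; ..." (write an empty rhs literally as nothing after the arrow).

  | baabaa => abaa => aa => ε
  | ccbacbb => cccbb
  | abb
  | cbcb

aa->; ba->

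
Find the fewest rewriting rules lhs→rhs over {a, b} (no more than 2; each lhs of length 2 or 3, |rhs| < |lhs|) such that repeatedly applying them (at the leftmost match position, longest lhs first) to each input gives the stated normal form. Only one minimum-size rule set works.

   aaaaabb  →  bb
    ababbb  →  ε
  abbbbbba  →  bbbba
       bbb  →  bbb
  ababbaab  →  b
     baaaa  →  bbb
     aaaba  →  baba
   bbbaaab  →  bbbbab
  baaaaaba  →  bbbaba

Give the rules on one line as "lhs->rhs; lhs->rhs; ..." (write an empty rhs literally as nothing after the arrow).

aa->b; abb->

  | aaaaabb => baaabb => bbabb => bb
  | ababbb => abb => ε
  | abbbbbba => bbbba
  | bbb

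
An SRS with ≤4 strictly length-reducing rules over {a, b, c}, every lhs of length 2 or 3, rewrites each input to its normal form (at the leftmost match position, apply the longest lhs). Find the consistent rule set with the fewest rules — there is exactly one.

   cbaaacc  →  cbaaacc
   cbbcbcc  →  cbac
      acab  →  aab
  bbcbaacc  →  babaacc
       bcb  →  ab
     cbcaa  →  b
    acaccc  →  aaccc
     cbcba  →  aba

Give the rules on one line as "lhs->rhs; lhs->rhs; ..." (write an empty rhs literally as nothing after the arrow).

  | cbaaacc
  | cbbcbcc => cbabcc => cbac
  | acab => aab
  | bbcbaacc => babaacc

bc->; bcb->ab; ca->a; caa->b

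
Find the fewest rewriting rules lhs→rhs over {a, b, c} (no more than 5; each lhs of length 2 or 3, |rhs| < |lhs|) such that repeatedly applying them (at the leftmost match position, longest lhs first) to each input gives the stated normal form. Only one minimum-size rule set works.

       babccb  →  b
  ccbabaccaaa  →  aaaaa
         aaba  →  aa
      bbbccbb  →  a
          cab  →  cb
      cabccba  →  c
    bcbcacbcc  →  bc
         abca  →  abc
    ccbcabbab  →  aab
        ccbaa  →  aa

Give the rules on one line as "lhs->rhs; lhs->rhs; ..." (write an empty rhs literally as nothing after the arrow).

  | babccb => bccb => bab => b
  | ccbabaccaaa => ababaccaaa => abaccaaa => accaaa => aaaaa
  | aaba => aa
  | bbbccbb => cbccbb => cbabb => cbb => cc => a

ba->; bb->c; ca->c; cc->a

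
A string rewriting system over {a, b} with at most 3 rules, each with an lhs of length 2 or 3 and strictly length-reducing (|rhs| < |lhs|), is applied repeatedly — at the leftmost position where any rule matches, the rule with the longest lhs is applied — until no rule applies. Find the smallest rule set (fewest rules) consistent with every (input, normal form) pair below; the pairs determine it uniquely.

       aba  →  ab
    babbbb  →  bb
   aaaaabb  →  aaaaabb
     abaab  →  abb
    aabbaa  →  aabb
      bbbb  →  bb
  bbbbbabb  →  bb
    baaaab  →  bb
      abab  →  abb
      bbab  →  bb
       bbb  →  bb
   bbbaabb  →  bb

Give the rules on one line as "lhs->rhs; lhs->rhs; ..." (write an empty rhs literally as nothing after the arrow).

ba->b; bbb->bb

  | aba => ab
  | babbbb => bbbbb => bbbb => bbb => bb
  | aaaaabb
  | abaab => abab => abb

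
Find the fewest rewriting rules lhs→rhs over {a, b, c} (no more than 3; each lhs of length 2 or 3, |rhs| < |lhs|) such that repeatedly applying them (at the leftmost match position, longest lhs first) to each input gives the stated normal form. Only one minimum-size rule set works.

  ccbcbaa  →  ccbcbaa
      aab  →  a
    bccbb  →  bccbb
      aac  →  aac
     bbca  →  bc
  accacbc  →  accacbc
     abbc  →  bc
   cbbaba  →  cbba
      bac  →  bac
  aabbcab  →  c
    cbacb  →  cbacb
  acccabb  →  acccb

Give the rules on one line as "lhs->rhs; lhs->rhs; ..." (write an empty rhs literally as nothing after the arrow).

ab->; bca->c

  | ccbcbaa
  | aab => a
  | bccbb
  | aac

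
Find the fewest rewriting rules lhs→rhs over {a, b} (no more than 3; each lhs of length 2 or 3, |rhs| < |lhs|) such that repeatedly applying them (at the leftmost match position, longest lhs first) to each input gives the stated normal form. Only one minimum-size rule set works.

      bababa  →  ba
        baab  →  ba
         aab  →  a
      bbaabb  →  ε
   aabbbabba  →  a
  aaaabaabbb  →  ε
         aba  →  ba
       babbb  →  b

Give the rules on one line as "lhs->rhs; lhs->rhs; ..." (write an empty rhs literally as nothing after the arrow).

  | bababa => bbaba => aba => ba
  | baab => ba
  | aab => a
  | bbaabb => aabb => ab => ε

ab->; aba->ba; bb->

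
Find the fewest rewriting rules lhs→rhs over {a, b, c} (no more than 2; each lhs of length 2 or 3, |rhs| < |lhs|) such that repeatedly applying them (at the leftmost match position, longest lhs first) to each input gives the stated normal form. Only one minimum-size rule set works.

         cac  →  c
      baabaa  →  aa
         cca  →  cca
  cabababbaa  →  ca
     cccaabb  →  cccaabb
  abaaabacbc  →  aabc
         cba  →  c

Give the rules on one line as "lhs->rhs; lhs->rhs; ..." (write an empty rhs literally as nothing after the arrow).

ac->; ba->

  | cac => c
  | baabaa => abaa => aa
  | cca
  | cabababbaa => cababbaa => cabbaa => caba => ca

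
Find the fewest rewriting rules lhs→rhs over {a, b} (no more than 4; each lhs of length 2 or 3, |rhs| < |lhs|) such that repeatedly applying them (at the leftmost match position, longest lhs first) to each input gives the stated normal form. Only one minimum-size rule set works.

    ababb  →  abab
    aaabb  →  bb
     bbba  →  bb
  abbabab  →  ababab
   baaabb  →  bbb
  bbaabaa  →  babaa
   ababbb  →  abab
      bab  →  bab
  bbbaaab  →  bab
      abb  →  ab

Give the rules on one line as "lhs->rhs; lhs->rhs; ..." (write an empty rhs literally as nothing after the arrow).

  | ababb => abab
  | aaabb => bb
  | bbba => bb
  | abbabab => ababab

aaa->; abb->ab; bba->b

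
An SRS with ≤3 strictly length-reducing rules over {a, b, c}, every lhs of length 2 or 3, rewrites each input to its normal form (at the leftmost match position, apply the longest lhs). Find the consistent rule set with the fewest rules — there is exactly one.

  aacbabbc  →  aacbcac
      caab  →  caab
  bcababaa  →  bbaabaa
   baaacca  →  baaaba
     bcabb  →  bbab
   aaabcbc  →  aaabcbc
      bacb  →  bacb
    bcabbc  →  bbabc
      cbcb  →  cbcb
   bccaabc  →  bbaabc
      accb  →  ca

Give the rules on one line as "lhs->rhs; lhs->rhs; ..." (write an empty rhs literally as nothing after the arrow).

abb->ca; cab->ba; cc->b

  | aacbabbc => aacbcac
  | caab
  | bcababaa => bbaabaa
  | baaacca => baaaba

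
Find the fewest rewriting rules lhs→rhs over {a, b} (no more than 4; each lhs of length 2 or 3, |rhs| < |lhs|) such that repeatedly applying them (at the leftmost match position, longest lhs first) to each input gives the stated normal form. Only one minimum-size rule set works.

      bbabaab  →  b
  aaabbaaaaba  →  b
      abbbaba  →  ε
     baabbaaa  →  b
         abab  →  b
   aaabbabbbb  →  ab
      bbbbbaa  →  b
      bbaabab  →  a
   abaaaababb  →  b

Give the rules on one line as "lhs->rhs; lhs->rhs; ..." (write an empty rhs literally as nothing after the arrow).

aa->b; aaa->; bab->a; bb->b

  | bbabaab => babaab => aaab => b
  | aaabbaaaaba => bbaaaaba => baaaaba => baba => aa => b
  | abbbaba => abbaba => ababa => aaa => ε
  | baabbaaa => bbbbaaa => bbbaaa => bbaaa => baaa => b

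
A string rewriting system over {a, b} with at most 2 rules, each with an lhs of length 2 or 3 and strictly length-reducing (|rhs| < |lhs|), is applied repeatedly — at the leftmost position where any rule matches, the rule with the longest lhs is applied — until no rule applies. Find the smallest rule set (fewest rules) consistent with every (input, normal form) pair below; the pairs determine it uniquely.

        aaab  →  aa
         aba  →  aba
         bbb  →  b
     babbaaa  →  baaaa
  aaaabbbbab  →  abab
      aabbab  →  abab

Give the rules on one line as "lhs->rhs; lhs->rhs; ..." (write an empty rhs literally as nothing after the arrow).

  | aaab => aa
  | aba
  | bbb => b
  | babbaaa => baaaa

aab->a; bb->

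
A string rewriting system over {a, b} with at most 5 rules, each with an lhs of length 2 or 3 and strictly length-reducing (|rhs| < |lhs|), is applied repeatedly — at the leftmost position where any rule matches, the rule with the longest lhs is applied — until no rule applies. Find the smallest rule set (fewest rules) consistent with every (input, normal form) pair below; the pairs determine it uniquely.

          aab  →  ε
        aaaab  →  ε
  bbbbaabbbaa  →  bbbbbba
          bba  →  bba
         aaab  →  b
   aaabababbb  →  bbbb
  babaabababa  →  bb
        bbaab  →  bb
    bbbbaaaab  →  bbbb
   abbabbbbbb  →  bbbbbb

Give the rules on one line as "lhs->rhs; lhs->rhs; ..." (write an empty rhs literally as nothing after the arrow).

aa->a; aaa->; ab->; aba->

  | aab => ab => ε
  | aaaab => ab => ε
  | bbbbaabbbaa => bbbbabbbaa => bbbbbbaa => bbbbbba
  | bba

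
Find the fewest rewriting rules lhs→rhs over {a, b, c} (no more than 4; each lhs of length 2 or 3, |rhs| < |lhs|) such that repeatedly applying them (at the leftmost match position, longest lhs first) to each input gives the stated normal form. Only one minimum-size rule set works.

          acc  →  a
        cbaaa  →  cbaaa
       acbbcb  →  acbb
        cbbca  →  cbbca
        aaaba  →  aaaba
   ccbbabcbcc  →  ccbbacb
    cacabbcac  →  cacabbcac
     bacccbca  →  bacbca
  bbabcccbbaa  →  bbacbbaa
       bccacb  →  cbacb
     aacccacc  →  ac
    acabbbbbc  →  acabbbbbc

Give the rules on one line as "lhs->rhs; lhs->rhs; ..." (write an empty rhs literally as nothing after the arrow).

  | acc => a
  | cbaaa
  | acbbcb => acbb
  | cbbca

aac->a; acc->a; bcb->b; bcc->cb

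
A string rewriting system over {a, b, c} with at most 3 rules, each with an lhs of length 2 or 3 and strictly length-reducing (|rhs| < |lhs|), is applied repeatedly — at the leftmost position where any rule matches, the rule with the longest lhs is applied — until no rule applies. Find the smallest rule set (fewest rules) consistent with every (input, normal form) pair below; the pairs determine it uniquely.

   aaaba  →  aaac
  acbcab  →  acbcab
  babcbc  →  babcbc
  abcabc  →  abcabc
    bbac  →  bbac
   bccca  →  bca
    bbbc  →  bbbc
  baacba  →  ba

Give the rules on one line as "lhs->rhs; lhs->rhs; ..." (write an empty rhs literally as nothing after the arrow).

aba->ac; baa->c; cc->

  | aaaba => aaac
  | acbcab
  | babcbc
  | abcabc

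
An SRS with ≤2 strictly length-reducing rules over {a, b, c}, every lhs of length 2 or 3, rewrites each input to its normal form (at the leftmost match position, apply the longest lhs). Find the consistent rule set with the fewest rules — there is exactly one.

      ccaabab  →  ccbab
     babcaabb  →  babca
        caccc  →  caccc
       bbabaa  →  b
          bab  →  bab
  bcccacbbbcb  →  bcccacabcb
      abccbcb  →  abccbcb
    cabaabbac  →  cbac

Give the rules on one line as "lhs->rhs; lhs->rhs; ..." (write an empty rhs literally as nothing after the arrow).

  | ccaabab => ccbab
  | babcaabb => babcbb => babca
  | caccc
  | bbabaa => aabaa => baa => b

aa->; bb->a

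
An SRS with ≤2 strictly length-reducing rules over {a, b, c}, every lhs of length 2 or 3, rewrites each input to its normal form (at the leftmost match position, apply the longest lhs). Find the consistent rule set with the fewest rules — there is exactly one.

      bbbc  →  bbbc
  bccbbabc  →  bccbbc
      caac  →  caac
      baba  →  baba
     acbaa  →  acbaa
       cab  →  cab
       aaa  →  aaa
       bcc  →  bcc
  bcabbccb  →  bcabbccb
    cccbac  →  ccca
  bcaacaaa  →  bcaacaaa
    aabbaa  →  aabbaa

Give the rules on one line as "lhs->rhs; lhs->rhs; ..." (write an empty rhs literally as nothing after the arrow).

  | bbbc
  | bccbbabc => bccbbc
  | caac
  | baba

abc->c; bac->a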